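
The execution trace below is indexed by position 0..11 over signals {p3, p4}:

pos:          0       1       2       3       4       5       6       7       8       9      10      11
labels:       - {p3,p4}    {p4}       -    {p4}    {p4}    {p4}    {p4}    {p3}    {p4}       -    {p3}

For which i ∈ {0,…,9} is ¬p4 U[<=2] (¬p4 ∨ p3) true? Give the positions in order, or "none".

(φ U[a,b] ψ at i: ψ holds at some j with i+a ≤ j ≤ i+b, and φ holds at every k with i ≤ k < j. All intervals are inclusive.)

Evaluate at each i in [0,9]:
  i=0: ✓ (rhs at j=0)
  i=1: ✓ (rhs at j=1)
  i=2: ✗ (lhs fails at k=2 before rhs at j=3)
  i=3: ✓ (rhs at j=3)
  i=4: ✗ (no rhs in [4,6])
  i=5: ✗ (no rhs in [5,7])
  i=6: ✗ (lhs fails at k=6 before rhs at j=8)
  i=7: ✗ (lhs fails at k=7 before rhs at j=8)
  i=8: ✓ (rhs at j=8)
  i=9: ✗ (lhs fails at k=9 before rhs at j=10)

0, 1, 3, 8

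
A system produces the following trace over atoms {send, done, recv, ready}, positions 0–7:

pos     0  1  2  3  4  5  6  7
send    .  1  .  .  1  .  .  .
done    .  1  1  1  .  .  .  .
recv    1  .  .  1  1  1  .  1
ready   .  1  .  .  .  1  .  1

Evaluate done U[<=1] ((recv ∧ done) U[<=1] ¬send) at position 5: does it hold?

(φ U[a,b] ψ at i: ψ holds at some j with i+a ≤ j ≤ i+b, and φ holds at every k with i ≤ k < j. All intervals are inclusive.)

Yes

Need some j in [5,6] with ((recv ∧ done) U[<=1] ¬send), and done at every k in [5,j-1].
  j=5: ((recv ∧ done) U[<=1] ¬send) holds; no prefix to check → satisfied.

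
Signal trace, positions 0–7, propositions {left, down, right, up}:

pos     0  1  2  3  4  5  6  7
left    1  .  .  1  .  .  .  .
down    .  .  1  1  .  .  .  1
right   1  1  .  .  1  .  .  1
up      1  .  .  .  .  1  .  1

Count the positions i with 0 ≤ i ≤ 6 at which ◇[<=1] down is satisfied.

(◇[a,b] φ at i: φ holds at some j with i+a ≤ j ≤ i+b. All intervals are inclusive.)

4

Evaluate at each i in [0,6]:
  i=0: ✗ (none in [0,1])
  i=1: ✓ (witness j=2)
  i=2: ✓ (witness j=2)
  i=3: ✓ (witness j=3)
  i=4: ✗ (none in [4,5])
  i=5: ✗ (none in [5,6])
  i=6: ✓ (witness j=7)
Positions where it holds: {1, 2, 3, 6} → 4.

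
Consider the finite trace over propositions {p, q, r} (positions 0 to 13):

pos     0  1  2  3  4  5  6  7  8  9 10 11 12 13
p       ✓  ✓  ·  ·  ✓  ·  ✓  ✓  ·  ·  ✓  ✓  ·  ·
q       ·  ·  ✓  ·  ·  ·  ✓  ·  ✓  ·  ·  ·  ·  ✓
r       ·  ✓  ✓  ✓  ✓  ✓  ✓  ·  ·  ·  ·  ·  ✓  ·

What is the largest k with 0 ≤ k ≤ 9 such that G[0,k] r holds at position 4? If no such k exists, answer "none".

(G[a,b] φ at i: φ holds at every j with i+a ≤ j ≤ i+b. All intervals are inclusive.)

r must hold from j=4 onward; find where it first fails.
  j=4: holds
  j=5: holds
  j=6: holds
  j=7: fails
Holds on [4,6], so largest k = 2.

2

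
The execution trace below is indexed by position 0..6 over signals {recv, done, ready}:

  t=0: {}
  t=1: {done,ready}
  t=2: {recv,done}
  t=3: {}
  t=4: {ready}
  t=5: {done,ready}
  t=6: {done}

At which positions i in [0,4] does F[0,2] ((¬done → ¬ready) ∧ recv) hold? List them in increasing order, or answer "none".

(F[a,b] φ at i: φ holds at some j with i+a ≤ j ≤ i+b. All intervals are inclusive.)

Evaluate at each i in [0,4]:
  i=0: ✓ (witness j=2)
  i=1: ✓ (witness j=2)
  i=2: ✓ (witness j=2)
  i=3: ✗ (none in [3,5])
  i=4: ✗ (none in [4,6])

0, 1, 2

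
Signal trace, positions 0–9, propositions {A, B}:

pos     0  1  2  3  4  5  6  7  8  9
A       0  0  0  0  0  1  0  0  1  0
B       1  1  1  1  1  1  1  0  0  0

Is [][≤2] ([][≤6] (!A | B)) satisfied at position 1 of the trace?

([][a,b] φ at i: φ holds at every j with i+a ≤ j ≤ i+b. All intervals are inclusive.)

Check [][≤6] (!A | B) at every j in [1,3]:
  j=1: holds on [1,7]
  j=2: fails at 8
  j=3: fails at 8
Fails at j=2 → formula fails.

No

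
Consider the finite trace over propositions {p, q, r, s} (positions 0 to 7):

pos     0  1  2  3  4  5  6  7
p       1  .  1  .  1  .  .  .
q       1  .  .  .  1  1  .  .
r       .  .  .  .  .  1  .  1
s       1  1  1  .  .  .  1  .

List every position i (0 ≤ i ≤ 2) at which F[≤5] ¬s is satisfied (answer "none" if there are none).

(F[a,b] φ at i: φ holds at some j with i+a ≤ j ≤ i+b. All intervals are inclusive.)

Evaluate at each i in [0,2]:
  i=0: ✓ (witness j=3)
  i=1: ✓ (witness j=3)
  i=2: ✓ (witness j=3)

0, 1, 2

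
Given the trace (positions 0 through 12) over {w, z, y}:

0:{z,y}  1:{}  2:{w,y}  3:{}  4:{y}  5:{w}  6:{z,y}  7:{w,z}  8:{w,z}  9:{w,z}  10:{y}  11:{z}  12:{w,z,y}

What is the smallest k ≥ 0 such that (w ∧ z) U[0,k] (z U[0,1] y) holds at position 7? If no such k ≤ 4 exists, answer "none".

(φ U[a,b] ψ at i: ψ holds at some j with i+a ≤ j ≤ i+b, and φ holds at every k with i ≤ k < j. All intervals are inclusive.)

Need earliest j ≥ 7 with (z U[0,1] y), and (w ∧ z) at every k in [7,j-1].
  j=7: rhs fails.
  j=8: rhs fails.
  j=9: rhs holds; lhs holds on [7,8]. k = 2.

2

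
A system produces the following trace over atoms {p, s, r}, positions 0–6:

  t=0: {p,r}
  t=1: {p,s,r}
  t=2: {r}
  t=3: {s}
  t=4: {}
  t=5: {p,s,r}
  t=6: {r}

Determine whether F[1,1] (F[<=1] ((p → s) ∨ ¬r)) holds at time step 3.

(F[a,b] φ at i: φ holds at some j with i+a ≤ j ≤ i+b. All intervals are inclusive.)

Holds

Check F[<=1] ((p → s) ∨ ¬r) at each j in [4,4]:
  j=4: holds (witness at 4)
Found at j=4 → formula holds.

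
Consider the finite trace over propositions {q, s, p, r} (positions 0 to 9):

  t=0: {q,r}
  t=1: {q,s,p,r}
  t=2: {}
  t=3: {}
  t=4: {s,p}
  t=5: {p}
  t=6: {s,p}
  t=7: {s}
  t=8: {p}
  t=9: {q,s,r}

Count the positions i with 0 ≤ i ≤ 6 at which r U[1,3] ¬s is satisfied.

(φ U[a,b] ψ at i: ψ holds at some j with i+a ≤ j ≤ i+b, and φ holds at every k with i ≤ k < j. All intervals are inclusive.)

2

Evaluate at each i in [0,6]:
  i=0: ✓ (rhs at j=2; lhs holds on [0,1])
  i=1: ✓ (rhs at j=2; lhs holds on [1,1])
  i=2: ✗ (lhs fails at k=2 before rhs at j=3)
  i=3: ✗ (lhs fails at k=3 before rhs at j=5)
  i=4: ✗ (lhs fails at k=4 before rhs at j=5)
  i=5: ✗ (lhs fails at k=5 before rhs at j=8)
  i=6: ✗ (lhs fails at k=6 before rhs at j=8)
Positions where it holds: {0, 1} → 2.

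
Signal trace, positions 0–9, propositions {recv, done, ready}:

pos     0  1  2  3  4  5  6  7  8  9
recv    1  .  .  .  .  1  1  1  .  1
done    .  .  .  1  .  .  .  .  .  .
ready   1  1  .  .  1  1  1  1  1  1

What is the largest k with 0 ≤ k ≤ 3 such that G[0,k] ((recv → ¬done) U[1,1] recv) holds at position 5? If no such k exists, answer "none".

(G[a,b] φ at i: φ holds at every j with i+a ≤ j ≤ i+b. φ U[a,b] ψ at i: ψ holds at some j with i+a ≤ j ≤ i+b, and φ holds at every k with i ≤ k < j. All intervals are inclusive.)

((recv → ¬done) U[1,1] recv) must hold from j=5 onward; find where it first fails.
  j=5: holds
  j=6: holds
  j=7: fails
Holds on [5,6], so largest k = 1.

1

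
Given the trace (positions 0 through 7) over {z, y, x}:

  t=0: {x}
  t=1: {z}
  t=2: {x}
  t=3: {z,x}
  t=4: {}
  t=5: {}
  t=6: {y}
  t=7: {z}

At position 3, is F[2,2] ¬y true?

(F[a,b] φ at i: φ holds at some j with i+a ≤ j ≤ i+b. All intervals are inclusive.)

Check ¬y at each j in [5,5]:
  j=5: true
Found at j=5 → formula holds.

Yes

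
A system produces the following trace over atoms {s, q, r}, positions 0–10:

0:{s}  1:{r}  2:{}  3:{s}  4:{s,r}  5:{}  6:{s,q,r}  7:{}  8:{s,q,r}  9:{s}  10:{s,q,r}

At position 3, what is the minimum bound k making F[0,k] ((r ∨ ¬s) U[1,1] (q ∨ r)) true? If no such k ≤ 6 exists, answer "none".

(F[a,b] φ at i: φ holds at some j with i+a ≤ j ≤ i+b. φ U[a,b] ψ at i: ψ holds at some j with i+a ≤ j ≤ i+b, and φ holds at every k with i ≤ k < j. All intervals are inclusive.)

2

Scan j = 3,4,… for ((r ∨ ¬s) U[1,1] (q ∨ r)):
  j=3: fails
  j=4: fails
  j=5: holds
First hit at j=5, so smallest k = 5-3 = 2.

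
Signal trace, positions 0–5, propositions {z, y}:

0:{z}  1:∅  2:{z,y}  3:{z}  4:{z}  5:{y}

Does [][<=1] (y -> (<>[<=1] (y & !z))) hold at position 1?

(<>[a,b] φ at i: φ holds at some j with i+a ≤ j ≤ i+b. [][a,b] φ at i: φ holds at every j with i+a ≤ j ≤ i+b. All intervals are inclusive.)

Check (y -> (<>[<=1] (y & !z))) at every j in [1,2]:
  j=1: antecedent false → ✓
  j=2: antecedent true; consequent fails (none in [2,3]) → ✗
Fails at j=2 → formula fails.

No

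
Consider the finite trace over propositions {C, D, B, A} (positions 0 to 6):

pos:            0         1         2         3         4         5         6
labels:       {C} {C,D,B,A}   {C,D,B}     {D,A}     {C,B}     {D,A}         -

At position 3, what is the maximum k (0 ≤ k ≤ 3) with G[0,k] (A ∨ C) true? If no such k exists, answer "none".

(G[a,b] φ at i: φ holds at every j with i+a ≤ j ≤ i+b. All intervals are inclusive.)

(A ∨ C) must hold from j=3 onward; find where it first fails.
  j=3: holds
  j=4: holds
  j=5: holds
  j=6: fails
Holds on [3,5], so largest k = 2.

2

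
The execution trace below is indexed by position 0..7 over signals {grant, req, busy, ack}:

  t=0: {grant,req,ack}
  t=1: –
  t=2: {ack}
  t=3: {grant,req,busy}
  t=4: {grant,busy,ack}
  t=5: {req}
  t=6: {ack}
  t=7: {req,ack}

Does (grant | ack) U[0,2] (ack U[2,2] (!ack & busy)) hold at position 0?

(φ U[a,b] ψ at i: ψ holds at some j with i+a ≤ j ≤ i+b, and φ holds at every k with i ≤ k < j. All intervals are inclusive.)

Need some j in [0,2] with (ack U[2,2] (!ack & busy)), and (grant | ack) at every k in [0,j-1].
  j=0: (ack U[2,2] (!ack & busy)) — fails.
  j=1: (ack U[2,2] (!ack & busy)) — fails.
  j=2: (ack U[2,2] (!ack & busy)) — fails.
No j in the window works → until fails.

False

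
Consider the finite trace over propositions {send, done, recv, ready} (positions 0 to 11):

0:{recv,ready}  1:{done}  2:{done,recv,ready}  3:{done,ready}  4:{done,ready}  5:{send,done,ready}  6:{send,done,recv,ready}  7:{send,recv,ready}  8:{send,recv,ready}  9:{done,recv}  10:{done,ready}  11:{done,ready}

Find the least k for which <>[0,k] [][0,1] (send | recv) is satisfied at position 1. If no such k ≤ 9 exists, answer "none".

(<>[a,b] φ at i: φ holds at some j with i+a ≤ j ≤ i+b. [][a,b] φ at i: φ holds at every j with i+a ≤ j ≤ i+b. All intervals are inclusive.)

Scan j = 1,2,… for [][0,1] (send | recv):
  j=1: fails
  j=2: fails
  j=3: fails
  j=4: fails
  j=5: holds
First hit at j=5, so smallest k = 5-1 = 4.

4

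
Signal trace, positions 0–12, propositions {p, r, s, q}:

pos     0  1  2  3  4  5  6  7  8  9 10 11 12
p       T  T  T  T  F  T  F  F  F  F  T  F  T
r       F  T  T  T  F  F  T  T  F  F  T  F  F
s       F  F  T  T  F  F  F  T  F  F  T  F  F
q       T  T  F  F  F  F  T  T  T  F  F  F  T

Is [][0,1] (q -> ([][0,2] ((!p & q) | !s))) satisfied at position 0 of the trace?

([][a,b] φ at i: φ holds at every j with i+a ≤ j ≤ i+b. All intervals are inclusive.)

Check (q -> ([][0,2] ((!p & q) | !s))) at every j in [0,1]:
  j=0: antecedent true; consequent fails at 2 → ✗
  j=1: antecedent true; consequent fails at 2 → ✗
Fails at j=0 → formula fails.

Does not hold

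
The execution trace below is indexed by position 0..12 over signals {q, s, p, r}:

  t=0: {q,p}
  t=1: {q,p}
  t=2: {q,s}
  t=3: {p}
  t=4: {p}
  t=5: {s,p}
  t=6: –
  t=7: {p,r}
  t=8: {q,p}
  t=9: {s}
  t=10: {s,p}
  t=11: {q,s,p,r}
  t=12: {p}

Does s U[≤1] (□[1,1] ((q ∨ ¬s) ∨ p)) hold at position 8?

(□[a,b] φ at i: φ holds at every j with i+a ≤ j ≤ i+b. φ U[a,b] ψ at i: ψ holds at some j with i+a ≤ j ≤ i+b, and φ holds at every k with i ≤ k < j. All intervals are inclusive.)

Need some j in [8,9] with □[1,1] ((q ∨ ¬s) ∨ p), and s at every k in [8,j-1].
  j=8: □[1,1] ((q ∨ ¬s) ∨ p) — fails at 9.
  j=9: □[1,1] ((q ∨ ¬s) ∨ p) holds, but s fails at k=8 → not this j.
No j in the window works → until fails.

Does not hold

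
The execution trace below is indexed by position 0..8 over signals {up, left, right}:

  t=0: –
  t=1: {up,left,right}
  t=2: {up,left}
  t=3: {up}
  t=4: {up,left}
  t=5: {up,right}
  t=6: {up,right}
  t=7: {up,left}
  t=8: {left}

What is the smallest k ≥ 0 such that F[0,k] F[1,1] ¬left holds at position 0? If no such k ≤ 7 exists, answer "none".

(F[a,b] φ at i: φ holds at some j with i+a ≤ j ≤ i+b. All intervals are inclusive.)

2

Scan j = 0,1,… for F[1,1] ¬left:
  j=0: fails
  j=1: fails
  j=2: holds
First hit at j=2, so smallest k = 2-0 = 2.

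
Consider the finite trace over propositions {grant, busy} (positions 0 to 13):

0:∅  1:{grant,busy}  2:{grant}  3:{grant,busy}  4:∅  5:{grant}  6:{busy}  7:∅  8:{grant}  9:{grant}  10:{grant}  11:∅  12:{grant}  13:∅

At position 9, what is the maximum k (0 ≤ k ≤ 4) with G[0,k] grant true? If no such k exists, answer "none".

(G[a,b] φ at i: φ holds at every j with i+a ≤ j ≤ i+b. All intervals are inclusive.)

grant must hold from j=9 onward; find where it first fails.
  j=9: holds
  j=10: holds
  j=11: fails
Holds on [9,10], so largest k = 1.

1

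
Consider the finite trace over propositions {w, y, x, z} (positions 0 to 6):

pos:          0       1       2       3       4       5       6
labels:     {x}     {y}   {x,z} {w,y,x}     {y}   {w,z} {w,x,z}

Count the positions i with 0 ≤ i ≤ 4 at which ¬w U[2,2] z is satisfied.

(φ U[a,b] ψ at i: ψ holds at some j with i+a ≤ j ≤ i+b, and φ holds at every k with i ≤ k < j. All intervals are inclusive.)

1

Evaluate at each i in [0,4]:
  i=0: ✓ (rhs at j=2; lhs holds on [0,1])
  i=1: ✗ (no rhs in [3,3])
  i=2: ✗ (no rhs in [4,4])
  i=3: ✗ (lhs fails at k=3 before rhs at j=5)
  i=4: ✗ (lhs fails at k=5 before rhs at j=6)
Positions where it holds: {0} → 1.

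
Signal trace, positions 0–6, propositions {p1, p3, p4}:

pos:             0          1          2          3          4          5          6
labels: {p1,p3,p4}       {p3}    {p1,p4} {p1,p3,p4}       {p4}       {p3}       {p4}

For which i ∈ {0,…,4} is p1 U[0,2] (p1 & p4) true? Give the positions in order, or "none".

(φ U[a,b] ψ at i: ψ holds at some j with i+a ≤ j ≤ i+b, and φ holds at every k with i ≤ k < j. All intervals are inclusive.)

0, 2, 3

Evaluate at each i in [0,4]:
  i=0: ✓ (rhs at j=0)
  i=1: ✗ (lhs fails at k=1 before rhs at j=2)
  i=2: ✓ (rhs at j=2)
  i=3: ✓ (rhs at j=3)
  i=4: ✗ (no rhs in [4,6])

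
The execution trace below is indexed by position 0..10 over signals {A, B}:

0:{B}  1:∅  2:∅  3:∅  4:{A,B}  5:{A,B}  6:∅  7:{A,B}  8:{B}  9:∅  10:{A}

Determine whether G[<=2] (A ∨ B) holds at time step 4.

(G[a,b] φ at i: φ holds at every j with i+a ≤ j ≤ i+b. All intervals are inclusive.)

False

Check (A ∨ B) at every j in [4,6]:
  j=4: true
  j=5: true
  j=6: false
Fails at j=6 → formula fails.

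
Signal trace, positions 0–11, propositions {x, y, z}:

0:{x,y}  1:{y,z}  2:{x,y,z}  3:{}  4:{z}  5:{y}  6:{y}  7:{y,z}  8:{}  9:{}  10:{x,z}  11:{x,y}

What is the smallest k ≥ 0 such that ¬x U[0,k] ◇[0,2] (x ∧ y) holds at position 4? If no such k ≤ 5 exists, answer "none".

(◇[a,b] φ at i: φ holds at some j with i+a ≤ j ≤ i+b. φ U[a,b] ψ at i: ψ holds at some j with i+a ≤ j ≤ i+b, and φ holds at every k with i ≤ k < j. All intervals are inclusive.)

5

Need earliest j ≥ 4 with ◇[0,2] (x ∧ y), and ¬x at every k in [4,j-1].
  j=4: rhs fails.
  j=5: rhs fails.
  j=6: rhs fails.
  j=7: rhs fails.
  j=8: rhs fails.
  j=9: rhs holds; lhs holds on [4,8]. k = 5.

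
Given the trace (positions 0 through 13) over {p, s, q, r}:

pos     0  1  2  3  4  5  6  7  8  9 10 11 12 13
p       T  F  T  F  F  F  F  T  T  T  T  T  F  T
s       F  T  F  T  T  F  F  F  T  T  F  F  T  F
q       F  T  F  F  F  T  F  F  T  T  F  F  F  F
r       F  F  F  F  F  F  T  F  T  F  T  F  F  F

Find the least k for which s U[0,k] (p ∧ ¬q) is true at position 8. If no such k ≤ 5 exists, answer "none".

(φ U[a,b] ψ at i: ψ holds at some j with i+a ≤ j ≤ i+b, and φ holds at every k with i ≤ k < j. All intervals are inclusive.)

2

Need earliest j ≥ 8 with (p ∧ ¬q), and s at every k in [8,j-1].
  j=8: rhs fails.
  j=9: rhs fails.
  j=10: rhs holds; lhs holds on [8,9]. k = 2.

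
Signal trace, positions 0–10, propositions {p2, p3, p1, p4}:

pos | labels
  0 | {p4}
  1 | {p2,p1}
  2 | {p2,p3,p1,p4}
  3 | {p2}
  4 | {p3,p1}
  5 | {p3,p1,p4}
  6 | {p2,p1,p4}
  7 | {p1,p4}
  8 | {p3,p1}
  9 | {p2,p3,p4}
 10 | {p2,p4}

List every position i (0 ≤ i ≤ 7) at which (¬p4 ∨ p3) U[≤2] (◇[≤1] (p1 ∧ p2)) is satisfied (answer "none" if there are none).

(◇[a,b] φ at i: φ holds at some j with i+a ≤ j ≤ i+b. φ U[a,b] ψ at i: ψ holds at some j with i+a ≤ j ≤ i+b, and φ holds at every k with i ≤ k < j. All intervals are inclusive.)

0, 1, 2, 3, 4, 5, 6

Evaluate at each i in [0,7]:
  i=0: ✓ (rhs at j=0)
  i=1: ✓ (rhs at j=1)
  i=2: ✓ (rhs at j=2)
  i=3: ✓ (rhs at j=5; lhs holds on [3,4])
  i=4: ✓ (rhs at j=5; lhs holds on [4,4])
  i=5: ✓ (rhs at j=5)
  i=6: ✓ (rhs at j=6)
  i=7: ✗ (no rhs in [7,9])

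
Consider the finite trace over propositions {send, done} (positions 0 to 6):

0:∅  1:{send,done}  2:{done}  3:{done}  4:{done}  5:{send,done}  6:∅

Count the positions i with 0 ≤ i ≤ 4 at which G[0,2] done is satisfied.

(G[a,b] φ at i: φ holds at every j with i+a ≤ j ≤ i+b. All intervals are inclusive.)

3

Evaluate at each i in [0,4]:
  i=0: ✗ (fails at j=0)
  i=1: ✓ (all of [1,3])
  i=2: ✓ (all of [2,4])
  i=3: ✓ (all of [3,5])
  i=4: ✗ (fails at j=6)
Positions where it holds: {1, 2, 3} → 3.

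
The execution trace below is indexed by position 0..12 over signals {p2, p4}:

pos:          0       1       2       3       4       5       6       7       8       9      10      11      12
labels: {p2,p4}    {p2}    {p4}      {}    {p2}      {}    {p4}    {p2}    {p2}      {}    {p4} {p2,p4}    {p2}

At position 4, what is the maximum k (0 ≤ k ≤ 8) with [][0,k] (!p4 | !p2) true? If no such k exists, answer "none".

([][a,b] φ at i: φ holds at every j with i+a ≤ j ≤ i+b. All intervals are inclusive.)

6

(!p4 | !p2) must hold from j=4 onward; find where it first fails.
  j=4: holds
  j=5: holds
  j=6: holds
  j=7: holds
  j=8: holds
  j=9: holds
  j=10: holds
  j=11: fails
Holds on [4,10], so largest k = 6.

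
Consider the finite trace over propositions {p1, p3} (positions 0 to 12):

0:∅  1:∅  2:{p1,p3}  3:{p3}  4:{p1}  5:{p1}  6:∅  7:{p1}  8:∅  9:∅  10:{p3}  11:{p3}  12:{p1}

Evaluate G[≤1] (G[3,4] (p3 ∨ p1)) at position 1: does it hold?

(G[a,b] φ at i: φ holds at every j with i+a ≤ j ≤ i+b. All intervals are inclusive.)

No

Check G[3,4] (p3 ∨ p1) at every j in [1,2]:
  j=1: holds on [4,5]
  j=2: fails at 6
Fails at j=2 → formula fails.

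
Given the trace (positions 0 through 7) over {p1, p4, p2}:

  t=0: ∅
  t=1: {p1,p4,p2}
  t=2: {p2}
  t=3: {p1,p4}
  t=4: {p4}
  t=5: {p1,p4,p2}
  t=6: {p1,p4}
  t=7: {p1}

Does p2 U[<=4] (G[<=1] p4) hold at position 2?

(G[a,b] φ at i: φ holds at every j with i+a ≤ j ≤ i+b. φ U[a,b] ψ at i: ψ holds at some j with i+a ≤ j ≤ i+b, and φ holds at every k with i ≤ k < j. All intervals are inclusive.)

Need some j in [2,6] with G[<=1] p4, and p2 at every k in [2,j-1].
  j=2: G[<=1] p4 — fails at 2.
  j=3: G[<=1] p4 holds; p2 holds at every k in [2,2] → satisfied.

Holds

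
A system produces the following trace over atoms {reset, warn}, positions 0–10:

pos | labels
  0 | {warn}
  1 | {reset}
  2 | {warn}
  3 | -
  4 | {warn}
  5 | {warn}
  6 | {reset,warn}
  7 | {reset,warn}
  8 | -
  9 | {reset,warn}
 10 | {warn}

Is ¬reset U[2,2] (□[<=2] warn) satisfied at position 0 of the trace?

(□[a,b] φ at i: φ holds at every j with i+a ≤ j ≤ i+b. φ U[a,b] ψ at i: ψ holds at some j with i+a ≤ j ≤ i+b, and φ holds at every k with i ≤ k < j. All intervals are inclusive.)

False

Need some j in [2,2] with □[<=2] warn, and ¬reset at every k in [0,j-1].
  j=2: □[<=2] warn — fails at 3.
No j in the window works → until fails.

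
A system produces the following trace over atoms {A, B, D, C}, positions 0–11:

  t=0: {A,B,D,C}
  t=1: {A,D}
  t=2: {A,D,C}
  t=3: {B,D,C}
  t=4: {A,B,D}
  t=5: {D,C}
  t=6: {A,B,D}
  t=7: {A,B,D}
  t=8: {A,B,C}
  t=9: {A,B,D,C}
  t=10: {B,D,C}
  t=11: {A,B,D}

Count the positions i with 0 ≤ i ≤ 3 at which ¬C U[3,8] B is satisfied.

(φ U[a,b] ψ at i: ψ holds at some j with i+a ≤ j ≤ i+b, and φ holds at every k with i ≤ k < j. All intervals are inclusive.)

0

Evaluate at each i in [0,3]:
  i=0: ✗ (lhs fails at k=0 before rhs at j=3)
  i=1: ✗ (lhs fails at k=2 before rhs at j=4)
  i=2: ✗ (lhs fails at k=2 before rhs at j=6)
  i=3: ✗ (lhs fails at k=3 before rhs at j=6)
Positions where it holds: {} → 0.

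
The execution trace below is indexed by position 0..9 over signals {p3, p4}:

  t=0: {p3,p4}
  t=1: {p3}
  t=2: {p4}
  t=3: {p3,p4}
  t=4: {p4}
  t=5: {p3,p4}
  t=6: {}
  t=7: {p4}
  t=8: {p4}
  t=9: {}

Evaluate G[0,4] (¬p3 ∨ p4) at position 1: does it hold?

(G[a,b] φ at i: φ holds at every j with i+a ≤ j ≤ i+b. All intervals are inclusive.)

Check (¬p3 ∨ p4) at every j in [1,5]:
  j=1: false
  j=2: true
  j=3: true
  j=4: true
  j=5: true
Fails at j=1 → formula fails.

No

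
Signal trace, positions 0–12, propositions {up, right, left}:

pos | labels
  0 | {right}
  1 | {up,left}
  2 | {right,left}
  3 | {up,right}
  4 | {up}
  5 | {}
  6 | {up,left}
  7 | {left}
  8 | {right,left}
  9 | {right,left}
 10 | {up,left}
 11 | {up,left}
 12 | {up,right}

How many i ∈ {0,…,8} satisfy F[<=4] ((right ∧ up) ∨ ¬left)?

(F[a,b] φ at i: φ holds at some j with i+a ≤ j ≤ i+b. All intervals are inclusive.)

Evaluate at each i in [0,8]:
  i=0: ✓ (witness j=0)
  i=1: ✓ (witness j=3)
  i=2: ✓ (witness j=3)
  i=3: ✓ (witness j=3)
  i=4: ✓ (witness j=4)
  i=5: ✓ (witness j=5)
  i=6: ✗ (none in [6,10])
  i=7: ✗ (none in [7,11])
  i=8: ✓ (witness j=12)
Positions where it holds: {0, 1, 2, 3, 4, 5, 8} → 7.

7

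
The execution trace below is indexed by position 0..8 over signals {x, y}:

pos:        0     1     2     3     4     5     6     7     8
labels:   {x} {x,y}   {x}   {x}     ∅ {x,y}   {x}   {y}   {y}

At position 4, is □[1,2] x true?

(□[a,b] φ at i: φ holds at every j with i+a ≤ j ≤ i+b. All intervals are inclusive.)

True

Check x at every j in [5,6]:
  j=5: true
  j=6: true
All positions satisfy it → formula holds.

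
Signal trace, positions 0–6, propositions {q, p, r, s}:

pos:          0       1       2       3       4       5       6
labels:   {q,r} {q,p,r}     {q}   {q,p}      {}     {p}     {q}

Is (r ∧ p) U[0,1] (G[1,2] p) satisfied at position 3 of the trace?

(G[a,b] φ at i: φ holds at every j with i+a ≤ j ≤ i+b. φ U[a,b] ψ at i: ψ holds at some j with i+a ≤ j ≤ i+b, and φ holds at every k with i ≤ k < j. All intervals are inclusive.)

Need some j in [3,4] with G[1,2] p, and (r ∧ p) at every k in [3,j-1].
  j=3: G[1,2] p — fails at 4.
  j=4: G[1,2] p — fails at 6.
No j in the window works → until fails.

No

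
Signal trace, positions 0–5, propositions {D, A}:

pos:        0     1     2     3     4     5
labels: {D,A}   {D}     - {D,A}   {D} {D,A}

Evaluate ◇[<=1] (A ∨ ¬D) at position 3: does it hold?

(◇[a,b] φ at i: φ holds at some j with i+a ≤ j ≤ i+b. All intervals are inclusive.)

Yes

Check (A ∨ ¬D) at each j in [3,4]:
  j=3: true
  j=4: false
Found at j=3 → formula holds.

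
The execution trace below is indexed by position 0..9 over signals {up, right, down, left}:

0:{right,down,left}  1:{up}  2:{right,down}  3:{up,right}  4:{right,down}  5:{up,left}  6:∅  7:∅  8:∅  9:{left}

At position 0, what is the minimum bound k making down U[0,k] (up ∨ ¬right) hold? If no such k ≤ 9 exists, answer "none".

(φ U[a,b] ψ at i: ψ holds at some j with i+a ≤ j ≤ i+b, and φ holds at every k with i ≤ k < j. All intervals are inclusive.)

Need earliest j ≥ 0 with (up ∨ ¬right), and down at every k in [0,j-1].
  j=0: rhs fails.
  j=1: rhs holds; lhs holds on [0,0]. k = 1.

1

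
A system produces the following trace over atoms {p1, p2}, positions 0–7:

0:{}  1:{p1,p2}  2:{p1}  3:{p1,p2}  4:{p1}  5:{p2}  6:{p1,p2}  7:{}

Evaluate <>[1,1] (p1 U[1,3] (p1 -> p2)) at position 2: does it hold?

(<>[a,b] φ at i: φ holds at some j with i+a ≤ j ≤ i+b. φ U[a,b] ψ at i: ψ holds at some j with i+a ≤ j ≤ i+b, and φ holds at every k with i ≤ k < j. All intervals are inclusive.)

Check (p1 U[1,3] (p1 -> p2)) at each j in [3,3]:
  j=3: holds
Found at j=3 → formula holds.

Yes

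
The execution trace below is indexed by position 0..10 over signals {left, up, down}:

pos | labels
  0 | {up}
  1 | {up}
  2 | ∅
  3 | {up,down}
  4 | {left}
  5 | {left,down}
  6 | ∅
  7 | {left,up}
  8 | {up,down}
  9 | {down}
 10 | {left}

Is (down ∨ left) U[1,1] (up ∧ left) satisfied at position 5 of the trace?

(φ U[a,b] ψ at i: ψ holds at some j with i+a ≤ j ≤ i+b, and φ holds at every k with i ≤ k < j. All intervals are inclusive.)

Need some j in [6,6] with (up ∧ left), and (down ∨ left) at every k in [5,j-1].
  j=6: (up ∧ left) false.
No j in the window works → until fails.

Does not hold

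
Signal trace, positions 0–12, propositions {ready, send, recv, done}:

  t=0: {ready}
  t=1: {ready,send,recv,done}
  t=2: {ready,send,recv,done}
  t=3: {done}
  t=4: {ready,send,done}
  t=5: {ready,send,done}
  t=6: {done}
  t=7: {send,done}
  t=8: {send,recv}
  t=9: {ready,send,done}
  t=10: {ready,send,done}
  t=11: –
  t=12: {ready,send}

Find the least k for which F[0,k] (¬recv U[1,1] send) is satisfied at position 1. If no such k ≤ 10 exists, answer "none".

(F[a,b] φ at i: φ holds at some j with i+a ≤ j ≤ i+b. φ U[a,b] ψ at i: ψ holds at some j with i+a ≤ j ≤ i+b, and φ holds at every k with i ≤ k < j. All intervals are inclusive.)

Scan j = 1,2,… for (¬recv U[1,1] send):
  j=1: fails
  j=2: fails
  j=3: holds
First hit at j=3, so smallest k = 3-1 = 2.

2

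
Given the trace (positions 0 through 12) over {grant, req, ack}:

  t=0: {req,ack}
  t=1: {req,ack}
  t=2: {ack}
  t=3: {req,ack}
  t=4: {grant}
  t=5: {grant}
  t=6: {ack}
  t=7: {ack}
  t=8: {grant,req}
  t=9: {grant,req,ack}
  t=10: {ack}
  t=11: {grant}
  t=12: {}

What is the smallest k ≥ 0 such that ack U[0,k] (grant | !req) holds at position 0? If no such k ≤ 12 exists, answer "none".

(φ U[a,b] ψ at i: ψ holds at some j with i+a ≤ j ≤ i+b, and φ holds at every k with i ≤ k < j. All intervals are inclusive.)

Need earliest j ≥ 0 with (grant | !req), and ack at every k in [0,j-1].
  j=0: rhs fails.
  j=1: rhs fails.
  j=2: rhs holds; lhs holds on [0,1]. k = 2.

2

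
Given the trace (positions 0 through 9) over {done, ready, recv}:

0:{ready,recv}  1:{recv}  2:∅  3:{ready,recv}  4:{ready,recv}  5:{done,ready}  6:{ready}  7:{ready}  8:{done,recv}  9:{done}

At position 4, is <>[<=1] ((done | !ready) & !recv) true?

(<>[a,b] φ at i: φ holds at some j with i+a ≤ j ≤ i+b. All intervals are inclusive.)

Check ((done | !ready) & !recv) at each j in [4,5]:
  j=4: false
  j=5: true
Found at j=5 → formula holds.

Holds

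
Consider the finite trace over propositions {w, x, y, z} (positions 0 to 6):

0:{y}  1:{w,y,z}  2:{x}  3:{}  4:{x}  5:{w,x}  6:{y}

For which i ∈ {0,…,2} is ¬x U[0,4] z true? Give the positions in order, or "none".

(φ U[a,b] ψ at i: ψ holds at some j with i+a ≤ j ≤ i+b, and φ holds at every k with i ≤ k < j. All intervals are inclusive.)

0, 1

Evaluate at each i in [0,2]:
  i=0: ✓ (rhs at j=1; lhs holds on [0,0])
  i=1: ✓ (rhs at j=1)
  i=2: ✗ (no rhs in [2,6])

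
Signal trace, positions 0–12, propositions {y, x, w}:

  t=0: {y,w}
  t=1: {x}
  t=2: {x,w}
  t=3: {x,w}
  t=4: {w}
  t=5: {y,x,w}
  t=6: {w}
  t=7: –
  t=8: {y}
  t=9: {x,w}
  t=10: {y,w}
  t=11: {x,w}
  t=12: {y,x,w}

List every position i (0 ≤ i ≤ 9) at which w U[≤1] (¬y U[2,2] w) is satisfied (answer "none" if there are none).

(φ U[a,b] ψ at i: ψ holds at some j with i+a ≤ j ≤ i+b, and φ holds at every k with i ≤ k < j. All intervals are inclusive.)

Evaluate at each i in [0,9]:
  i=0: ✓ (rhs at j=1; lhs holds on [0,0])
  i=1: ✓ (rhs at j=1)
  i=2: ✓ (rhs at j=2)
  i=3: ✓ (rhs at j=3)
  i=4: ✗ (no rhs in [4,5])
  i=5: ✗ (no rhs in [5,6])
  i=6: ✗ (no rhs in [6,7])
  i=7: ✗ (no rhs in [7,8])
  i=8: ✗ (no rhs in [8,9])
  i=9: ✗ (no rhs in [9,10])

0, 1, 2, 3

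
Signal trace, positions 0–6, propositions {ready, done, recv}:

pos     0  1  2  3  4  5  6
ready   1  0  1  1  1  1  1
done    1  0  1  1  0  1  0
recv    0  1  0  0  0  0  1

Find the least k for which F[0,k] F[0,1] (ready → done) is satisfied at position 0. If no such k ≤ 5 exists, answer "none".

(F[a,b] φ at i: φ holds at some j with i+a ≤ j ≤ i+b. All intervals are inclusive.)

0

Scan j = 0,1,… for F[0,1] (ready → done):
  j=0: holds
First hit at j=0, so smallest k = 0-0 = 0.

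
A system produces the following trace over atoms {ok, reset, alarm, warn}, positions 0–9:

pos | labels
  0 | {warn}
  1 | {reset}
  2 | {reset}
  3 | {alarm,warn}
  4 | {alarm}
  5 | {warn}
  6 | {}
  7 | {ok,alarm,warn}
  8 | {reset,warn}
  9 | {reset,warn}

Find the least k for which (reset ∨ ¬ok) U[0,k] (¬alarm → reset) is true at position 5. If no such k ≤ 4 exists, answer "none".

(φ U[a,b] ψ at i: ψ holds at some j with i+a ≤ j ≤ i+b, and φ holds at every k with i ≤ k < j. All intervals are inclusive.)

2

Need earliest j ≥ 5 with (¬alarm → reset), and (reset ∨ ¬ok) at every k in [5,j-1].
  j=5: rhs fails.
  j=6: rhs fails.
  j=7: rhs holds; lhs holds on [5,6]. k = 2.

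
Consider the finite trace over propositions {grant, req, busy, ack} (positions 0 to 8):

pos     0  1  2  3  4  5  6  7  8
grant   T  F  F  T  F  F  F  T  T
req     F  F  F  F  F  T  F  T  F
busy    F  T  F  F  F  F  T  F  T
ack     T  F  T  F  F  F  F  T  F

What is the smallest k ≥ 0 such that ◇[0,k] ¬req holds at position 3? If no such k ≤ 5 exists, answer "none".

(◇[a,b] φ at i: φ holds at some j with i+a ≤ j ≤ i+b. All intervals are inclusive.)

Scan j = 3,4,… for ¬req:
  j=3: holds
First hit at j=3, so smallest k = 3-3 = 0.

0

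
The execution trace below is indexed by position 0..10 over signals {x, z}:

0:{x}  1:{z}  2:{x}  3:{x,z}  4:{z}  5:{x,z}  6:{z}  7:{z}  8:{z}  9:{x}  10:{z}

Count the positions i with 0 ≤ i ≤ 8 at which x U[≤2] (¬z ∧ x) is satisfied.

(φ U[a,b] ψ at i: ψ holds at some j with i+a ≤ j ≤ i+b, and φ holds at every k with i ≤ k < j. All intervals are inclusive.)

Evaluate at each i in [0,8]:
  i=0: ✓ (rhs at j=0)
  i=1: ✗ (lhs fails at k=1 before rhs at j=2)
  i=2: ✓ (rhs at j=2)
  i=3: ✗ (no rhs in [3,5])
  i=4: ✗ (no rhs in [4,6])
  i=5: ✗ (no rhs in [5,7])
  i=6: ✗ (no rhs in [6,8])
  i=7: ✗ (lhs fails at k=7 before rhs at j=9)
  i=8: ✗ (lhs fails at k=8 before rhs at j=9)
Positions where it holds: {0, 2} → 2.

2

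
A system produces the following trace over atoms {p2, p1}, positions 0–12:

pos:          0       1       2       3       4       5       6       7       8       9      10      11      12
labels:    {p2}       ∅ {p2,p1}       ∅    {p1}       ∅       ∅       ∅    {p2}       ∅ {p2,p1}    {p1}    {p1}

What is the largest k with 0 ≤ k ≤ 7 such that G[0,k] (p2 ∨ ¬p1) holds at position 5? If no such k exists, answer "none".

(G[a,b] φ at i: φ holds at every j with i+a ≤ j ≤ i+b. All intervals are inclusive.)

5

(p2 ∨ ¬p1) must hold from j=5 onward; find where it first fails.
  j=5: holds
  j=6: holds
  j=7: holds
  j=8: holds
  j=9: holds
  j=10: holds
  j=11: fails
Holds on [5,10], so largest k = 5.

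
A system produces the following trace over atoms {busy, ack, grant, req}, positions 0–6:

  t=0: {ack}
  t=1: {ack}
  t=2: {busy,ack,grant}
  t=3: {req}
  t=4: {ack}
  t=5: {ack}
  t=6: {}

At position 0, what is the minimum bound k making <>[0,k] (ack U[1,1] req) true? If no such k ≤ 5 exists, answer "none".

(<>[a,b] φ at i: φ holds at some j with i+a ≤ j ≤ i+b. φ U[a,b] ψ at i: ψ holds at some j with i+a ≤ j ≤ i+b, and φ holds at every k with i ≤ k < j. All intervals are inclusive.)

2

Scan j = 0,1,… for (ack U[1,1] req):
  j=0: fails
  j=1: fails
  j=2: holds
First hit at j=2, so smallest k = 2-0 = 2.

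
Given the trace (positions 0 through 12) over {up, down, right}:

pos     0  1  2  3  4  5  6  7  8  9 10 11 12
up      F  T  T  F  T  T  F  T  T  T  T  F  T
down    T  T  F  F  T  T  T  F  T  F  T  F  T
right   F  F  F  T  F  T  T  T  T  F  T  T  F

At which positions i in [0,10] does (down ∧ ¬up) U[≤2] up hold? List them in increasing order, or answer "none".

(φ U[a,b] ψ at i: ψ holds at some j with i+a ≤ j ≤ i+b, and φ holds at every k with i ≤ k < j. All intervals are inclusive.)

Evaluate at each i in [0,10]:
  i=0: ✓ (rhs at j=1; lhs holds on [0,0])
  i=1: ✓ (rhs at j=1)
  i=2: ✓ (rhs at j=2)
  i=3: ✗ (lhs fails at k=3 before rhs at j=4)
  i=4: ✓ (rhs at j=4)
  i=5: ✓ (rhs at j=5)
  i=6: ✓ (rhs at j=7; lhs holds on [6,6])
  i=7: ✓ (rhs at j=7)
  i=8: ✓ (rhs at j=8)
  i=9: ✓ (rhs at j=9)
  i=10: ✓ (rhs at j=10)

0, 1, 2, 4, 5, 6, 7, 8, 9, 10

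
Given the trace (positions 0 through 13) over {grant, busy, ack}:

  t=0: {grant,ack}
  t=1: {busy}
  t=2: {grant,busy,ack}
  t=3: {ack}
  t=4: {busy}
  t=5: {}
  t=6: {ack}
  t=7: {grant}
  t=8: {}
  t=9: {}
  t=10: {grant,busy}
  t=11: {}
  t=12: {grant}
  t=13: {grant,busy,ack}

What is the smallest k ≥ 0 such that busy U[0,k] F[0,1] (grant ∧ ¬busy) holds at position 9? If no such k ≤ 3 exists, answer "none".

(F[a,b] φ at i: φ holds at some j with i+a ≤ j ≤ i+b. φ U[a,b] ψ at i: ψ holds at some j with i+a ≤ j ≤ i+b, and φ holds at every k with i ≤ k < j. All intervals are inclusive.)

Need earliest j ≥ 9 with F[0,1] (grant ∧ ¬busy), and busy at every k in [9,j-1].
  j=9: rhs fails.
  j=10: rhs fails.
  j=11: rhs holds but lhs fails at k=9.
  j=12: rhs holds but lhs fails at k=9.
No witness within the range → none.

none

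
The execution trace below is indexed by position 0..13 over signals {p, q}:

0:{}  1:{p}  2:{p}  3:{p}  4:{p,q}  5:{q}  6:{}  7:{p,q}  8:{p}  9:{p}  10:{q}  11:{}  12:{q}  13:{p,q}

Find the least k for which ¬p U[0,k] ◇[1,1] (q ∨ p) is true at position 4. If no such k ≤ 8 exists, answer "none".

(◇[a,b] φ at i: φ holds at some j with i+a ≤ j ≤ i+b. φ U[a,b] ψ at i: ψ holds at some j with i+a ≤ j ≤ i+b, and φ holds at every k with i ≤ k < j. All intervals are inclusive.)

0

Need earliest j ≥ 4 with ◇[1,1] (q ∨ p), and ¬p at every k in [4,j-1].
  j=4: rhs holds (empty prefix). k = 0.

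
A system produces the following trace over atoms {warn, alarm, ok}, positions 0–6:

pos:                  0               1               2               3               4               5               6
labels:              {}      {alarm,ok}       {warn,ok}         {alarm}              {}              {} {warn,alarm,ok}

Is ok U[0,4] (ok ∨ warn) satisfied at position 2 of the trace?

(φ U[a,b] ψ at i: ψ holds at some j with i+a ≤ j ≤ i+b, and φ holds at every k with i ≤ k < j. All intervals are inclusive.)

True

Need some j in [2,6] with (ok ∨ warn), and ok at every k in [2,j-1].
  j=2: (ok ∨ warn) holds; no prefix to check → satisfied.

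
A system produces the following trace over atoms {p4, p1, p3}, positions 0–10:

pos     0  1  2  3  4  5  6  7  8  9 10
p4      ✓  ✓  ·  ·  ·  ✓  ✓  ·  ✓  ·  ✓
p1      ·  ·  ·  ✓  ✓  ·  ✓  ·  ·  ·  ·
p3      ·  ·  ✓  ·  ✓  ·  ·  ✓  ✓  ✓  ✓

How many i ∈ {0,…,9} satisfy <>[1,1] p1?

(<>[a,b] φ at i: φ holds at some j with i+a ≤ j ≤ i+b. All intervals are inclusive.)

Evaluate at each i in [0,9]:
  i=0: ✗ (none in [1,1])
  i=1: ✗ (none in [2,2])
  i=2: ✓ (witness j=3)
  i=3: ✓ (witness j=4)
  i=4: ✗ (none in [5,5])
  i=5: ✓ (witness j=6)
  i=6: ✗ (none in [7,7])
  i=7: ✗ (none in [8,8])
  i=8: ✗ (none in [9,9])
  i=9: ✗ (none in [10,10])
Positions where it holds: {2, 3, 5} → 3.

3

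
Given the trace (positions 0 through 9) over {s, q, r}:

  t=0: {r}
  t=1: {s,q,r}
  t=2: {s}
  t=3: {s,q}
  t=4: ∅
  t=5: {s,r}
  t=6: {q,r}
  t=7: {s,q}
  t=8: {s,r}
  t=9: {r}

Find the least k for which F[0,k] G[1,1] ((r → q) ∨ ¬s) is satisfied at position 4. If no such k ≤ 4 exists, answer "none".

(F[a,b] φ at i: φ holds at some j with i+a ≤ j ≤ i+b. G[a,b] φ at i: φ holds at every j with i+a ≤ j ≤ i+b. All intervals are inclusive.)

Scan j = 4,5,… for G[1,1] ((r → q) ∨ ¬s):
  j=4: fails
  j=5: holds
First hit at j=5, so smallest k = 5-4 = 1.

1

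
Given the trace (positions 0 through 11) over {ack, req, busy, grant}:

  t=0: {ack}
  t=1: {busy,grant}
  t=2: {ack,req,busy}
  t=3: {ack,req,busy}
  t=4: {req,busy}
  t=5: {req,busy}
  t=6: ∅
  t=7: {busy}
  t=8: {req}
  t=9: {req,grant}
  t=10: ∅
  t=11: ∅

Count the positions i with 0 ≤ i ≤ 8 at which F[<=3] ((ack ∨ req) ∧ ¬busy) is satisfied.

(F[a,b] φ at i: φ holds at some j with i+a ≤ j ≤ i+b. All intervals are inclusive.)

Evaluate at each i in [0,8]:
  i=0: ✓ (witness j=0)
  i=1: ✗ (none in [1,4])
  i=2: ✗ (none in [2,5])
  i=3: ✗ (none in [3,6])
  i=4: ✗ (none in [4,7])
  i=5: ✓ (witness j=8)
  i=6: ✓ (witness j=8)
  i=7: ✓ (witness j=8)
  i=8: ✓ (witness j=8)
Positions where it holds: {0, 5, 6, 7, 8} → 5.

5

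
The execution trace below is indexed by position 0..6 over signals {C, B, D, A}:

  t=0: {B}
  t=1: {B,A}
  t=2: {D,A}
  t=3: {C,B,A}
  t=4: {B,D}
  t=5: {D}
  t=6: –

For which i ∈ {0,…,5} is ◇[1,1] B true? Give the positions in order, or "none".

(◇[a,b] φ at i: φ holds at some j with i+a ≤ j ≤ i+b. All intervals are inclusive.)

0, 2, 3

Evaluate at each i in [0,5]:
  i=0: ✓ (witness j=1)
  i=1: ✗ (none in [2,2])
  i=2: ✓ (witness j=3)
  i=3: ✓ (witness j=4)
  i=4: ✗ (none in [5,5])
  i=5: ✗ (none in [6,6])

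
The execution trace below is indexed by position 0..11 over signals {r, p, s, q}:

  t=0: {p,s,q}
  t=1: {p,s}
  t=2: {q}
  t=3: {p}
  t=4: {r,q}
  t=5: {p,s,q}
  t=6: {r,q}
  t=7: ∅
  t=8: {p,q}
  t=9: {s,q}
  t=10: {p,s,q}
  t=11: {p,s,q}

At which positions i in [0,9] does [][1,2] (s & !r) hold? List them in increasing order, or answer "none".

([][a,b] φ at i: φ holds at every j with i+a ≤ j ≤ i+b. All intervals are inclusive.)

8, 9

Evaluate at each i in [0,9]:
  i=0: ✗ (fails at j=2)
  i=1: ✗ (fails at j=2)
  i=2: ✗ (fails at j=3)
  i=3: ✗ (fails at j=4)
  i=4: ✗ (fails at j=6)
  i=5: ✗ (fails at j=6)
  i=6: ✗ (fails at j=7)
  i=7: ✗ (fails at j=8)
  i=8: ✓ (all of [9,10])
  i=9: ✓ (all of [10,11])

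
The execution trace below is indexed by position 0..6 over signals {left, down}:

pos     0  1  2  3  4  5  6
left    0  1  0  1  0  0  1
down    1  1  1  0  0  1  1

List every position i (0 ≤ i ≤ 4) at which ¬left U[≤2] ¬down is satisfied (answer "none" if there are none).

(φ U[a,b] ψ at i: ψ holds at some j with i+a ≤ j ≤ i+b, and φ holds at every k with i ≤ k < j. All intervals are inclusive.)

Evaluate at each i in [0,4]:
  i=0: ✗ (no rhs in [0,2])
  i=1: ✗ (lhs fails at k=1 before rhs at j=3)
  i=2: ✓ (rhs at j=3; lhs holds on [2,2])
  i=3: ✓ (rhs at j=3)
  i=4: ✓ (rhs at j=4)

2, 3, 4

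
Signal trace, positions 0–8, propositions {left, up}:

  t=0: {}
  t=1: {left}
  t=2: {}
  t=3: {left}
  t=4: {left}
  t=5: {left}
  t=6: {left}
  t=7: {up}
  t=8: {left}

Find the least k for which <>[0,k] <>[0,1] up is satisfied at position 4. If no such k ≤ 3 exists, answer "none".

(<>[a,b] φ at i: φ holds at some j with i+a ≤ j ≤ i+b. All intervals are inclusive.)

2

Scan j = 4,5,… for <>[0,1] up:
  j=4: fails
  j=5: fails
  j=6: holds
First hit at j=6, so smallest k = 6-4 = 2.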